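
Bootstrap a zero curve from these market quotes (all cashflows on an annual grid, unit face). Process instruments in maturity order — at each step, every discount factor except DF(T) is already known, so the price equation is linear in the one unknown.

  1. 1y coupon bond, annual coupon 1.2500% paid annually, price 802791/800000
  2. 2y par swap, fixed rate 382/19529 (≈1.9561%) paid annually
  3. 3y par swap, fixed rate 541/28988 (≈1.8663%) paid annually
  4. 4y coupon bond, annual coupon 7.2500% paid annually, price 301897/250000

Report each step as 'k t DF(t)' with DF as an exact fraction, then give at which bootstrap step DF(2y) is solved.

1 1 9911/10000
2 2 4809/5000
3 3 9459/10000
4 4 93/100
DF(2y) is solved at step 2

step 1 [1y] bond c/1=1/80: DF=(802791/800000 − 1/80·(0))/(1+1/80) = 9911/10000 ≈ 0.991100
step 2 [2y] swap r/1=382/19529: DF=(1 − 382/19529·(0.991100))/(1+382/19529) = 4809/5000 ≈ 0.961800
step 3 [3y] swap r/1=541/28988: DF=(1 − 541/28988·(0.991100+0.961800))/(1+541/28988) = 9459/10000 ≈ 0.945900
step 4 [4y] bond c/1=29/400: DF=(301897/250000 − 29/400·(0.991100+0.961800+0.945900))/(1+29/400) = 93/100 ≈ 0.930000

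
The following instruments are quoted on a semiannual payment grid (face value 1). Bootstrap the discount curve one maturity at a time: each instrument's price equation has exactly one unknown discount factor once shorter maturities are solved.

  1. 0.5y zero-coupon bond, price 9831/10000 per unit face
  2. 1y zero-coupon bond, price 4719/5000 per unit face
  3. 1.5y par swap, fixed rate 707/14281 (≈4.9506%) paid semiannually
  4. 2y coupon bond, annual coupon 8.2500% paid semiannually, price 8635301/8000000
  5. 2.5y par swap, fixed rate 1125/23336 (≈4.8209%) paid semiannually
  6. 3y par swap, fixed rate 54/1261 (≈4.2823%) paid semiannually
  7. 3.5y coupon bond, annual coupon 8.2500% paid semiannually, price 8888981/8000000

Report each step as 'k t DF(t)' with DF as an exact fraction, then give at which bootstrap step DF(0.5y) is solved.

step 1 [0.5y] zero: DF = P = 9831/10000 ≈ 0.983100
step 2 [1y] zero: DF = P = 4719/5000 ≈ 0.943800
step 3 [1.5y] swap r/2=707/28562: DF=(1 − 707/28562·(0.983100+0.943800))/(1+707/28562) = 9293/10000 ≈ 0.929300
step 4 [2y] bond c/2=33/800: DF=(8635301/8000000 − 33/800·(0.983100+0.943800+0.929300))/(1+33/800) = 1847/2000 ≈ 0.923500
step 5 [2.5y] swap r/2=1125/46672: DF=(1 − 1125/46672·(0.983100+0.943800+0.929300+0.923500))/(1+1125/46672) = 71/80 ≈ 0.887500
step 6 [3y] swap r/2=27/1261: DF=(1 − 27/1261·(0.983100+0.943800+0.929300+0.923500+0.887500))/(1+27/1261) = 2203/2500 ≈ 0.881200
step 7 [3.5y] bond c/2=33/800: DF=(8888981/8000000 − 33/800·(0.983100+0.943800+0.929300+0.923500+0.887500+0.881200))/(1+33/800) = 8473/10000 ≈ 0.847300

1 1/2 9831/10000
2 1 4719/5000
3 3/2 9293/10000
4 2 1847/2000
5 5/2 71/80
6 3 2203/2500
7 7/2 8473/10000
DF(0.5y) is solved at step 1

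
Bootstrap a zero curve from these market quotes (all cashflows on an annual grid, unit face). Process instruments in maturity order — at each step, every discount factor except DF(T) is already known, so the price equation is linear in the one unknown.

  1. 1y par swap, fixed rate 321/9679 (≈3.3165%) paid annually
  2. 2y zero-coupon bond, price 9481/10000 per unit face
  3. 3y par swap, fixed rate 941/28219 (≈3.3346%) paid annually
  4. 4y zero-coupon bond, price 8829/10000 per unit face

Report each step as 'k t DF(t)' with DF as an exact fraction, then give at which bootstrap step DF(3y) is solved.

step 1 [1y] swap r/1=321/9679: DF=(1 − 321/9679·(0))/(1+321/9679) = 9679/10000 ≈ 0.967900
step 2 [2y] zero: DF = P = 9481/10000 ≈ 0.948100
step 3 [3y] swap r/1=941/28219: DF=(1 − 941/28219·(0.967900+0.948100))/(1+941/28219) = 9059/10000 ≈ 0.905900
step 4 [4y] zero: DF = P = 8829/10000 ≈ 0.882900

1 1 9679/10000
2 2 9481/10000
3 3 9059/10000
4 4 8829/10000
DF(3y) is solved at step 3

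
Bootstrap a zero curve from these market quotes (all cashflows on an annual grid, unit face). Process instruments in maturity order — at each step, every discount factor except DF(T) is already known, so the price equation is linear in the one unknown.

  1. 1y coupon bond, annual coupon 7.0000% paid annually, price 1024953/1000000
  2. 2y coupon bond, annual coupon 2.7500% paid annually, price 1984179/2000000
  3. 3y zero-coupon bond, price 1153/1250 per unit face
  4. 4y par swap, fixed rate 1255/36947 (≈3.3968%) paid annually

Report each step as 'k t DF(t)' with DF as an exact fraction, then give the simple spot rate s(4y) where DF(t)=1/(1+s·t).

1 1 9579/10000
2 2 9399/10000
3 3 1153/1250
4 4 1749/2000
s(4y) = (1/(1749/2000) − 1)/(4) = 251/6996 ≈ 3.5878%

step 1 [1y] bond c/1=7/100: DF=(1024953/1000000 − 7/100·(0))/(1+7/100) = 9579/10000 ≈ 0.957900
step 2 [2y] bond c/1=11/400: DF=(1984179/2000000 − 11/400·(0.957900))/(1+11/400) = 9399/10000 ≈ 0.939900
step 3 [3y] zero: DF = P = 1153/1250 ≈ 0.922400
step 4 [4y] swap r/1=1255/36947: DF=(1 − 1255/36947·(0.957900+0.939900+0.922400))/(1+1255/36947) = 1749/2000 ≈ 0.874500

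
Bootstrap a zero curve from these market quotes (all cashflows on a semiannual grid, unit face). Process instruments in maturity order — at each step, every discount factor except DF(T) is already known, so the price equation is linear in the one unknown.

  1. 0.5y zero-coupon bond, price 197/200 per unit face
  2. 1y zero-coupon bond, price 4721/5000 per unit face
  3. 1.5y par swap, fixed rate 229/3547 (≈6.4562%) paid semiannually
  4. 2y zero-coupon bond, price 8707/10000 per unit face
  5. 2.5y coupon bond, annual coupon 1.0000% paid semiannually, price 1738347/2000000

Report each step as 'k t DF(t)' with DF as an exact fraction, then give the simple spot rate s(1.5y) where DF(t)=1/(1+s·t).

step 1 [0.5y] zero: DF = P = 197/200 ≈ 0.985000
step 2 [1y] zero: DF = P = 4721/5000 ≈ 0.944200
step 3 [1.5y] swap r/2=229/7094: DF=(1 − 229/7094·(0.985000+0.944200))/(1+229/7094) = 2271/2500 ≈ 0.908400
step 4 [2y] zero: DF = P = 8707/10000 ≈ 0.870700
step 5 [2.5y] bond c/2=1/200: DF=(1738347/2000000 − 1/200·(0.985000+0.944200+0.908400+0.870700))/(1+1/200) = 529/625 ≈ 0.846400

1 1/2 197/200
2 1 4721/5000
3 3/2 2271/2500
4 2 8707/10000
5 5/2 529/625
s(1.5y) = (1/(2271/2500) − 1)/(3/2) = 458/6813 ≈ 6.7224%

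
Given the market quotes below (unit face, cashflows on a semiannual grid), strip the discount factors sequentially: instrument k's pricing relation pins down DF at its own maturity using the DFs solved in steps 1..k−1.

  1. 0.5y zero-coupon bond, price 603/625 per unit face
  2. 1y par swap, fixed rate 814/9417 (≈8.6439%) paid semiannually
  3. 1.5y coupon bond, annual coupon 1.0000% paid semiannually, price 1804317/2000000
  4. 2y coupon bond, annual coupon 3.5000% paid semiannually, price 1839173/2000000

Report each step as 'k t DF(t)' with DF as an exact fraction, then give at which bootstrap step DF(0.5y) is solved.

1 1/2 603/625
2 1 4593/5000
3 3/2 8883/10000
4 2 8561/10000
DF(0.5y) is solved at step 1

step 1 [0.5y] zero: DF = P = 603/625 ≈ 0.964800
step 2 [1y] swap r/2=407/9417: DF=(1 − 407/9417·(0.964800))/(1+407/9417) = 4593/5000 ≈ 0.918600
step 3 [1.5y] bond c/2=1/200: DF=(1804317/2000000 − 1/200·(0.964800+0.918600))/(1+1/200) = 8883/10000 ≈ 0.888300
step 4 [2y] bond c/2=7/400: DF=(1839173/2000000 − 7/400·(0.964800+0.918600+0.888300))/(1+7/400) = 8561/10000 ≈ 0.856100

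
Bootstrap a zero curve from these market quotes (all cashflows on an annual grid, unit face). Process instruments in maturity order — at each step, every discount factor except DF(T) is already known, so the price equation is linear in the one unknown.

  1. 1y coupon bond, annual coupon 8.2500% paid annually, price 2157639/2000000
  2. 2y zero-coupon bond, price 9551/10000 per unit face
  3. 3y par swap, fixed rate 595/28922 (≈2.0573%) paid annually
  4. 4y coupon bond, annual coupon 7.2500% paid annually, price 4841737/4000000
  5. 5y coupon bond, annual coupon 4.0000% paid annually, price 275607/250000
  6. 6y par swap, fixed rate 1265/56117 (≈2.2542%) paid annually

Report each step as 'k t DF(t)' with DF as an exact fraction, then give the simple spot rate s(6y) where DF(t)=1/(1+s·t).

step 1 [1y] bond c/1=33/400: DF=(2157639/2000000 − 33/400·(0))/(1+33/400) = 4983/5000 ≈ 0.996600
step 2 [2y] zero: DF = P = 9551/10000 ≈ 0.955100
step 3 [3y] swap r/1=595/28922: DF=(1 − 595/28922·(0.996600+0.955100))/(1+595/28922) = 1881/2000 ≈ 0.940500
step 4 [4y] bond c/1=29/400: DF=(4841737/4000000 − 29/400·(0.996600+0.955100+0.940500))/(1+29/400) = 9331/10000 ≈ 0.933100
step 5 [5y] bond c/1=1/25: DF=(275607/250000 − 1/25·(0.996600+0.955100+0.940500+0.933100))/(1+1/25) = 9129/10000 ≈ 0.912900
step 6 [6y] swap r/1=1265/56117: DF=(1 − 1265/56117·(0.996600+0.955100+0.940500+0.933100+0.912900))/(1+1265/56117) = 1747/2000 ≈ 0.873500

1 1 4983/5000
2 2 9551/10000
3 3 1881/2000
4 4 9331/10000
5 5 9129/10000
6 6 1747/2000
s(6y) = (1/(1747/2000) − 1)/(6) = 253/10482 ≈ 2.4137%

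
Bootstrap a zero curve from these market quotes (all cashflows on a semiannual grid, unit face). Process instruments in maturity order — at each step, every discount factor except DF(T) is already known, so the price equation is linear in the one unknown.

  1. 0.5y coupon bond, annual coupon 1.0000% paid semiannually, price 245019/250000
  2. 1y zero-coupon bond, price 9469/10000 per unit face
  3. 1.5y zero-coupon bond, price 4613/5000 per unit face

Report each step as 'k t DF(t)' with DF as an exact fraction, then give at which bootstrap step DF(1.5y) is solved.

step 1 [0.5y] bond c/2=1/200: DF=(245019/250000 − 1/200·(0))/(1+1/200) = 1219/1250 ≈ 0.975200
step 2 [1y] zero: DF = P = 9469/10000 ≈ 0.946900
step 3 [1.5y] zero: DF = P = 4613/5000 ≈ 0.922600

1 1/2 1219/1250
2 1 9469/10000
3 3/2 4613/5000
DF(1.5y) is solved at step 3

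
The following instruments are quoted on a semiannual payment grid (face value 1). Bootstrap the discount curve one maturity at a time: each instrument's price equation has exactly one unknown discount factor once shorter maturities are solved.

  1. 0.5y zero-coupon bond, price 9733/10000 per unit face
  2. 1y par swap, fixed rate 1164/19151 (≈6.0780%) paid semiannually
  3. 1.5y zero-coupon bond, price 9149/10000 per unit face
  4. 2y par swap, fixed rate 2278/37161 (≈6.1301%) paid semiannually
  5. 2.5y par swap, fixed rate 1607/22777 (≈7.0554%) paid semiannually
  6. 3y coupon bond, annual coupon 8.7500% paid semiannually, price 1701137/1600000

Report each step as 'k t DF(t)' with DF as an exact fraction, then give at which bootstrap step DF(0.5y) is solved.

step 1 [0.5y] zero: DF = P = 9733/10000 ≈ 0.973300
step 2 [1y] swap r/2=582/19151: DF=(1 − 582/19151·(0.973300))/(1+582/19151) = 4709/5000 ≈ 0.941800
step 3 [1.5y] zero: DF = P = 9149/10000 ≈ 0.914900
step 4 [2y] swap r/2=1139/37161: DF=(1 − 1139/37161·(0.973300+0.941800+0.914900))/(1+1139/37161) = 8861/10000 ≈ 0.886100
step 5 [2.5y] swap r/2=1607/45554: DF=(1 − 1607/45554·(0.973300+0.941800+0.914900+0.886100))/(1+1607/45554) = 8393/10000 ≈ 0.839300
step 6 [3y] bond c/2=7/160: DF=(1701137/1600000 − 7/160·(0.973300+0.941800+0.914900+0.886100+0.839300))/(1+7/160) = 8277/10000 ≈ 0.827700

1 1/2 9733/10000
2 1 4709/5000
3 3/2 9149/10000
4 2 8861/10000
5 5/2 8393/10000
6 3 8277/10000
DF(0.5y) is solved at step 1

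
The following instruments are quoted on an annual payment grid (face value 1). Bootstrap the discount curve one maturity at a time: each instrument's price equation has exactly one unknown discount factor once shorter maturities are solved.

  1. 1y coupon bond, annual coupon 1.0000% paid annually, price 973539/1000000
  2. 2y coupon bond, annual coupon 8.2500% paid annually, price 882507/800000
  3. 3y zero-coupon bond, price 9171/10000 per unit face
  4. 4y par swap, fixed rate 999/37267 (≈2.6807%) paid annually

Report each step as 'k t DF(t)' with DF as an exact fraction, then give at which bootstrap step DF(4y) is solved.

step 1 [1y] bond c/1=1/100: DF=(973539/1000000 − 1/100·(0))/(1+1/100) = 9639/10000 ≈ 0.963900
step 2 [2y] bond c/1=33/400: DF=(882507/800000 − 33/400·(0.963900))/(1+33/400) = 591/625 ≈ 0.945600
step 3 [3y] zero: DF = P = 9171/10000 ≈ 0.917100
step 4 [4y] swap r/1=999/37267: DF=(1 − 999/37267·(0.963900+0.945600+0.917100))/(1+999/37267) = 9001/10000 ≈ 0.900100

1 1 9639/10000
2 2 591/625
3 3 9171/10000
4 4 9001/10000
DF(4y) is solved at step 4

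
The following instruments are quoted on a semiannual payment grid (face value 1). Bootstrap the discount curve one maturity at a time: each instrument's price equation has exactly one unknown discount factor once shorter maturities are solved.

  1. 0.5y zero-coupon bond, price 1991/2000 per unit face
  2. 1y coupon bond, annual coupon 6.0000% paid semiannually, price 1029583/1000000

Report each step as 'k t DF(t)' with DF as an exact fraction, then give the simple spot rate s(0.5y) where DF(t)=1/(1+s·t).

1 1/2 1991/2000
2 1 4853/5000
s(0.5y) = (1/(1991/2000) − 1)/(1/2) = 18/1991 ≈ 0.9041%

step 1 [0.5y] zero: DF = P = 1991/2000 ≈ 0.995500
step 2 [1y] bond c/2=3/100: DF=(1029583/1000000 − 3/100·(0.995500))/(1+3/100) = 4853/5000 ≈ 0.970600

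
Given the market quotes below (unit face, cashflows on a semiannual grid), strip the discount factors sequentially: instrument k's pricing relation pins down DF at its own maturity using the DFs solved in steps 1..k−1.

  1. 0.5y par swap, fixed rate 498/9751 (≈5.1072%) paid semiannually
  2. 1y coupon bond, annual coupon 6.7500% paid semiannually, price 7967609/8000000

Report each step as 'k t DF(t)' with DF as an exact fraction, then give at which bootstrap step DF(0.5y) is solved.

1 1/2 9751/10000
2 1 2329/2500
DF(0.5y) is solved at step 1

step 1 [0.5y] swap r/2=249/9751: DF=(1 − 249/9751·(0))/(1+249/9751) = 9751/10000 ≈ 0.975100
step 2 [1y] bond c/2=27/800: DF=(7967609/8000000 − 27/800·(0.975100))/(1+27/800) = 2329/2500 ≈ 0.931600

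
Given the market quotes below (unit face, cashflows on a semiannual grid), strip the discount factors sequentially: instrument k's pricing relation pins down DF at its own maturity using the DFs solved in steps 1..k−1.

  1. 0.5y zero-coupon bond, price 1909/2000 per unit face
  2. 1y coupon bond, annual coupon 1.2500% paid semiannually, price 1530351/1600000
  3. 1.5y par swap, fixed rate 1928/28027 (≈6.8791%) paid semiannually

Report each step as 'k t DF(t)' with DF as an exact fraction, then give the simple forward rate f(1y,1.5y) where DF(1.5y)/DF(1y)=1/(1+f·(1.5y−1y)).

1 1/2 1909/2000
2 1 4723/5000
3 3/2 2259/2500
f(1y,1.5y) = ((4723/5000)/(2259/2500) − 1)/(1/2) = 205/2259 ≈ 9.0748%

step 1 [0.5y] zero: DF = P = 1909/2000 ≈ 0.954500
step 2 [1y] bond c/2=1/160: DF=(1530351/1600000 − 1/160·(0.954500))/(1+1/160) = 4723/5000 ≈ 0.944600
step 3 [1.5y] swap r/2=964/28027: DF=(1 − 964/28027·(0.954500+0.944600))/(1+964/28027) = 2259/2500 ≈ 0.903600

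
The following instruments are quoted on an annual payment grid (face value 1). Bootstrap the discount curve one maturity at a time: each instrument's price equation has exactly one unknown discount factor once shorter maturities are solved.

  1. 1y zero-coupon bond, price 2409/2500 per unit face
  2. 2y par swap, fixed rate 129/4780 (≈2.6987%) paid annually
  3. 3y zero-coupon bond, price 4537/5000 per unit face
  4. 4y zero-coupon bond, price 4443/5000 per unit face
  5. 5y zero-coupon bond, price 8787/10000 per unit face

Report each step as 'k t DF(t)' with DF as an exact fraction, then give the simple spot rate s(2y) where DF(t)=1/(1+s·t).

step 1 [1y] zero: DF = P = 2409/2500 ≈ 0.963600
step 2 [2y] swap r/1=129/4780: DF=(1 − 129/4780·(0.963600))/(1+129/4780) = 2371/2500 ≈ 0.948400
step 3 [3y] zero: DF = P = 4537/5000 ≈ 0.907400
step 4 [4y] zero: DF = P = 4443/5000 ≈ 0.888600
step 5 [5y] zero: DF = P = 8787/10000 ≈ 0.878700

1 1 2409/2500
2 2 2371/2500
3 3 4537/5000
4 4 4443/5000
5 5 8787/10000
s(2y) = (1/(2371/2500) − 1)/(2) = 129/4742 ≈ 2.7204%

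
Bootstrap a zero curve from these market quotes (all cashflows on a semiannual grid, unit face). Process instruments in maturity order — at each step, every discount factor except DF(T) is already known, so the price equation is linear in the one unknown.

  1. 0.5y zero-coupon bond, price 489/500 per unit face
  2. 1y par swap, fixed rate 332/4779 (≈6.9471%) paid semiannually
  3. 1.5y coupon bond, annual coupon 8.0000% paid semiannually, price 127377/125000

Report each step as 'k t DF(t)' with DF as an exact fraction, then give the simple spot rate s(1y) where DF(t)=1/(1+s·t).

step 1 [0.5y] zero: DF = P = 489/500 ≈ 0.978000
step 2 [1y] swap r/2=166/4779: DF=(1 − 166/4779·(0.978000))/(1+166/4779) = 1167/1250 ≈ 0.933600
step 3 [1.5y] bond c/2=1/25: DF=(127377/125000 − 1/25·(0.978000+0.933600))/(1+1/25) = 9063/10000 ≈ 0.906300

1 1/2 489/500
2 1 1167/1250
3 3/2 9063/10000
s(1y) = (1/(1167/1250) − 1)/(1) = 83/1167 ≈ 7.1123%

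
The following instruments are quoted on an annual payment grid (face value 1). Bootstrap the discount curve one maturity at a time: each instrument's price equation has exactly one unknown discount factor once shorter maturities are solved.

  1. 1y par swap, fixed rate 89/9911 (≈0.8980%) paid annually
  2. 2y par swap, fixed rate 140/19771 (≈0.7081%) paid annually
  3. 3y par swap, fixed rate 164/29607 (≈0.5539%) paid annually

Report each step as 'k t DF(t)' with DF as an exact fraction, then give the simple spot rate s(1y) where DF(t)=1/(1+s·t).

1 1 9911/10000
2 2 493/500
3 3 2459/2500
s(1y) = (1/(9911/10000) − 1)/(1) = 89/9911 ≈ 0.8980%

step 1 [1y] swap r/1=89/9911: DF=(1 − 89/9911·(0))/(1+89/9911) = 9911/10000 ≈ 0.991100
step 2 [2y] swap r/1=140/19771: DF=(1 − 140/19771·(0.991100))/(1+140/19771) = 493/500 ≈ 0.986000
step 3 [3y] swap r/1=164/29607: DF=(1 − 164/29607·(0.991100+0.986000))/(1+164/29607) = 2459/2500 ≈ 0.983600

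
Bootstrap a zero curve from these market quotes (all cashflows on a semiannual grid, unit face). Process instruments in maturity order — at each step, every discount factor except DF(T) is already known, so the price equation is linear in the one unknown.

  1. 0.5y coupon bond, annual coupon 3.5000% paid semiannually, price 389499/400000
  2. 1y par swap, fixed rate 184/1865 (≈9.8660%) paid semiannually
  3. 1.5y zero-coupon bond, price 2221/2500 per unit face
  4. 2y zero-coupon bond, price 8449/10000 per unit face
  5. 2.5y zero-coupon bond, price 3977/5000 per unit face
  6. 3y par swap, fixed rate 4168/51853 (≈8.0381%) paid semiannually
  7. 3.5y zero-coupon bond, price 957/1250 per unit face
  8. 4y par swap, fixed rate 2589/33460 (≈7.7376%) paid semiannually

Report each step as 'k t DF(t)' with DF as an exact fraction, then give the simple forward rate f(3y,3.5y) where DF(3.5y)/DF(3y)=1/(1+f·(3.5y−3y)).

step 1 [0.5y] bond c/2=7/400: DF=(389499/400000 − 7/400·(0))/(1+7/400) = 957/1000 ≈ 0.957000
step 2 [1y] swap r/2=92/1865: DF=(1 − 92/1865·(0.957000))/(1+92/1865) = 227/250 ≈ 0.908000
step 3 [1.5y] zero: DF = P = 2221/2500 ≈ 0.888400
step 4 [2y] zero: DF = P = 8449/10000 ≈ 0.844900
step 5 [2.5y] zero: DF = P = 3977/5000 ≈ 0.795400
step 6 [3y] swap r/2=2084/51853: DF=(1 − 2084/51853·(0.957000+0.908000+0.888400+0.844900+0.795400))/(1+2084/51853) = 1979/2500 ≈ 0.791600
step 7 [3.5y] zero: DF = P = 957/1250 ≈ 0.765600
step 8 [4y] swap r/2=2589/66920: DF=(1 − 2589/66920·(0.957000+0.908000+0.888400+0.844900+0.795400+0.791600+0.765600))/(1+2589/66920) = 7411/10000 ≈ 0.741100

1 1/2 957/1000
2 1 227/250
3 3/2 2221/2500
4 2 8449/10000
5 5/2 3977/5000
6 3 1979/2500
7 7/2 957/1250
8 4 7411/10000
f(3y,3.5y) = ((1979/2500)/(957/1250) − 1)/(1/2) = 65/957 ≈ 6.7921%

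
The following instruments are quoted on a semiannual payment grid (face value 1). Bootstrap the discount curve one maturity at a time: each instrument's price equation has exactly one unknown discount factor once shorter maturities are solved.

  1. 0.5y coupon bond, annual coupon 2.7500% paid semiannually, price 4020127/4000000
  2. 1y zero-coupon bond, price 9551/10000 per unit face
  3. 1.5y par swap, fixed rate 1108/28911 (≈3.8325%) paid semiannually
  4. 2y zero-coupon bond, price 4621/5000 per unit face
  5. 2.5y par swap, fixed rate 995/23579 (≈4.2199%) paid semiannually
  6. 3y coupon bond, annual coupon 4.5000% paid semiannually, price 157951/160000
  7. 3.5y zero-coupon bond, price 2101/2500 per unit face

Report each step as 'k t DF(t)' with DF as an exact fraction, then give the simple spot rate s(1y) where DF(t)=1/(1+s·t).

step 1 [0.5y] bond c/2=11/800: DF=(4020127/4000000 − 11/800·(0))/(1+11/800) = 4957/5000 ≈ 0.991400
step 2 [1y] zero: DF = P = 9551/10000 ≈ 0.955100
step 3 [1.5y] swap r/2=554/28911: DF=(1 − 554/28911·(0.991400+0.955100))/(1+554/28911) = 4723/5000 ≈ 0.944600
step 4 [2y] zero: DF = P = 4621/5000 ≈ 0.924200
step 5 [2.5y] swap r/2=995/47158: DF=(1 − 995/47158·(0.991400+0.955100+0.944600+0.924200))/(1+995/47158) = 1801/2000 ≈ 0.900500
step 6 [3y] bond c/2=9/400: DF=(157951/160000 − 9/400·(0.991400+0.955100+0.944600+0.924200+0.900500))/(1+9/400) = 8617/10000 ≈ 0.861700
step 7 [3.5y] zero: DF = P = 2101/2500 ≈ 0.840400

1 1/2 4957/5000
2 1 9551/10000
3 3/2 4723/5000
4 2 4621/5000
5 5/2 1801/2000
6 3 8617/10000
7 7/2 2101/2500
s(1y) = (1/(9551/10000) − 1)/(1) = 449/9551 ≈ 4.7011%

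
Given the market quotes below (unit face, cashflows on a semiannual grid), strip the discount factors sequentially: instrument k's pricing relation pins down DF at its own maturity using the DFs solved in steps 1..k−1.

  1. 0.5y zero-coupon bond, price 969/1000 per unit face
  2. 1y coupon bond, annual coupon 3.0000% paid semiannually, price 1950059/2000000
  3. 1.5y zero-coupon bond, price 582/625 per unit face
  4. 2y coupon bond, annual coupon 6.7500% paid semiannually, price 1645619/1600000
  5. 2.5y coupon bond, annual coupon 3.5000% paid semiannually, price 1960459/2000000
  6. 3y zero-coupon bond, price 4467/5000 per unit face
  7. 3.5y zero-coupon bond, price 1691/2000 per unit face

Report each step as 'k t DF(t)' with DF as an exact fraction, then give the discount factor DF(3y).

step 1 [0.5y] zero: DF = P = 969/1000 ≈ 0.969000
step 2 [1y] bond c/2=3/200: DF=(1950059/2000000 − 3/200·(0.969000))/(1+3/200) = 9463/10000 ≈ 0.946300
step 3 [1.5y] zero: DF = P = 582/625 ≈ 0.931200
step 4 [2y] bond c/2=27/800: DF=(1645619/1600000 − 27/800·(0.969000+0.946300+0.931200))/(1+27/800) = 451/500 ≈ 0.902000
step 5 [2.5y] bond c/2=7/400: DF=(1960459/2000000 − 7/400·(0.969000+0.946300+0.931200+0.902000))/(1+7/400) = 8989/10000 ≈ 0.898900
step 6 [3y] zero: DF = P = 4467/5000 ≈ 0.893400
step 7 [3.5y] zero: DF = P = 1691/2000 ≈ 0.845500

1 1/2 969/1000
2 1 9463/10000
3 3/2 582/625
4 2 451/500
5 5/2 8989/10000
6 3 4467/5000
7 7/2 1691/2000
DF(3y) = 4467/5000 ≈ 0.893400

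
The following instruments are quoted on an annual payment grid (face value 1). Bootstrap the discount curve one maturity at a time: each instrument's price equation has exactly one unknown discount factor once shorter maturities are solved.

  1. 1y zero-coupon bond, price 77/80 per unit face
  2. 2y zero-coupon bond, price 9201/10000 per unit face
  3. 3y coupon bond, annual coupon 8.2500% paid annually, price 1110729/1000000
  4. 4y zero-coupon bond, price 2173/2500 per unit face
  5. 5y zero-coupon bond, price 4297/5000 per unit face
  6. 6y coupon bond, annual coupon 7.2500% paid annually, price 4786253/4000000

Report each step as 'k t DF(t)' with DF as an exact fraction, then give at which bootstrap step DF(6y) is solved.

1 1 77/80
2 2 9201/10000
3 3 4413/5000
4 4 2173/2500
5 5 4297/5000
6 6 8119/10000
DF(6y) is solved at step 6

step 1 [1y] zero: DF = P = 77/80 ≈ 0.962500
step 2 [2y] zero: DF = P = 9201/10000 ≈ 0.920100
step 3 [3y] bond c/1=33/400: DF=(1110729/1000000 − 33/400·(0.962500+0.920100))/(1+33/400) = 4413/5000 ≈ 0.882600
step 4 [4y] zero: DF = P = 2173/2500 ≈ 0.869200
step 5 [5y] zero: DF = P = 4297/5000 ≈ 0.859400
step 6 [6y] bond c/1=29/400: DF=(4786253/4000000 − 29/400·(0.962500+0.920100+0.882600+0.869200+0.859400))/(1+29/400) = 8119/10000 ≈ 0.811900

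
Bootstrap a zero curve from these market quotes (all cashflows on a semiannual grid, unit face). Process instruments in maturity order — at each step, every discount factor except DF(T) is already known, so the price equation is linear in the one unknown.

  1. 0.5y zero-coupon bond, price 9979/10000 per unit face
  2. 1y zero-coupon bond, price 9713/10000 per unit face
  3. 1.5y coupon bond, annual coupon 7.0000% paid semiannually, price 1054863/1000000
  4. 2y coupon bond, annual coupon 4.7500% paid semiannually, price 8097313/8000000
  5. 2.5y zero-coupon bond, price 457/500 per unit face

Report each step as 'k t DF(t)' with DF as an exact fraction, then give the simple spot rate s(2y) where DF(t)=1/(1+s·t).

step 1 [0.5y] zero: DF = P = 9979/10000 ≈ 0.997900
step 2 [1y] zero: DF = P = 9713/10000 ≈ 0.971300
step 3 [1.5y] bond c/2=7/200: DF=(1054863/1000000 − 7/200·(0.997900+0.971300))/(1+7/200) = 4763/5000 ≈ 0.952600
step 4 [2y] bond c/2=19/800: DF=(8097313/8000000 − 19/800·(0.997900+0.971300+0.952600))/(1+19/800) = 9209/10000 ≈ 0.920900
step 5 [2.5y] zero: DF = P = 457/500 ≈ 0.914000

1 1/2 9979/10000
2 1 9713/10000
3 3/2 4763/5000
4 2 9209/10000
5 5/2 457/500
s(2y) = (1/(9209/10000) − 1)/(2) = 791/18418 ≈ 4.2947%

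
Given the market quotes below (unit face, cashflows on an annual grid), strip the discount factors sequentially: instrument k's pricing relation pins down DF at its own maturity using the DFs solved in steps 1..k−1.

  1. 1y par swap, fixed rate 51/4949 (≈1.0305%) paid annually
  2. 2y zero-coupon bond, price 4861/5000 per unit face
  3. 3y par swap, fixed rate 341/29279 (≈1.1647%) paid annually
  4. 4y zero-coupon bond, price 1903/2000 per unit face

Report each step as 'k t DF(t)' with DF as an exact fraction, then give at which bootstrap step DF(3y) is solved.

step 1 [1y] swap r/1=51/4949: DF=(1 − 51/4949·(0))/(1+51/4949) = 4949/5000 ≈ 0.989800
step 2 [2y] zero: DF = P = 4861/5000 ≈ 0.972200
step 3 [3y] swap r/1=341/29279: DF=(1 − 341/29279·(0.989800+0.972200))/(1+341/29279) = 9659/10000 ≈ 0.965900
step 4 [4y] zero: DF = P = 1903/2000 ≈ 0.951500

1 1 4949/5000
2 2 4861/5000
3 3 9659/10000
4 4 1903/2000
DF(3y) is solved at step 3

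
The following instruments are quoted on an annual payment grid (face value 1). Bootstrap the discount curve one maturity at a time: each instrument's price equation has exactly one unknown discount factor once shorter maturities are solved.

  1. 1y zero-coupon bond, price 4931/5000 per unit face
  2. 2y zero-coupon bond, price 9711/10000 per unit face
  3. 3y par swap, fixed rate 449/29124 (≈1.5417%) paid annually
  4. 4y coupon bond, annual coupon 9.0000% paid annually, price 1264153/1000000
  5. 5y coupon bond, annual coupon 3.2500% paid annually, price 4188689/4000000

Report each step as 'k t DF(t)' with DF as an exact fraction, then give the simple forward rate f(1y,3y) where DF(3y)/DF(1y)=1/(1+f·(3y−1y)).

step 1 [1y] zero: DF = P = 4931/5000 ≈ 0.986200
step 2 [2y] zero: DF = P = 9711/10000 ≈ 0.971100
step 3 [3y] swap r/1=449/29124: DF=(1 − 449/29124·(0.986200+0.971100))/(1+449/29124) = 9551/10000 ≈ 0.955100
step 4 [4y] bond c/1=9/100: DF=(1264153/1000000 − 9/100·(0.986200+0.971100+0.955100))/(1+9/100) = 9193/10000 ≈ 0.919300
step 5 [5y] bond c/1=13/400: DF=(4188689/4000000 − 13/400·(0.986200+0.971100+0.955100+0.919300))/(1+13/400) = 1117/1250 ≈ 0.893600

1 1 4931/5000
2 2 9711/10000
3 3 9551/10000
4 4 9193/10000
5 5 1117/1250
f(1y,3y) = ((4931/5000)/(9551/10000) − 1)/(2) = 311/19102 ≈ 1.6281%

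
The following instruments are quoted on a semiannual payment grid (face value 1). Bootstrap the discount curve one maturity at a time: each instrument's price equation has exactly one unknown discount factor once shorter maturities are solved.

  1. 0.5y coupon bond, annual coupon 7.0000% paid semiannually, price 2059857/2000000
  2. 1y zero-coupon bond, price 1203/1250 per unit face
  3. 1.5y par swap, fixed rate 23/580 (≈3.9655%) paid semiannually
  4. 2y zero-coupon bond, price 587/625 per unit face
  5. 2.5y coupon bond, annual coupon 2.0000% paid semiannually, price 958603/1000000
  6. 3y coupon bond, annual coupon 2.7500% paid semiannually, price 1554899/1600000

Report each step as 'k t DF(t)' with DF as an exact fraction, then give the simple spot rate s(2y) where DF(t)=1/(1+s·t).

step 1 [0.5y] bond c/2=7/200: DF=(2059857/2000000 − 7/200·(0))/(1+7/200) = 9951/10000 ≈ 0.995100
step 2 [1y] zero: DF = P = 1203/1250 ≈ 0.962400
step 3 [1.5y] swap r/2=23/1160: DF=(1 − 23/1160·(0.995100+0.962400))/(1+23/1160) = 377/400 ≈ 0.942500
step 4 [2y] zero: DF = P = 587/625 ≈ 0.939200
step 5 [2.5y] bond c/2=1/100: DF=(958603/1000000 − 1/100·(0.995100+0.962400+0.942500+0.939200))/(1+1/100) = 9111/10000 ≈ 0.911100
step 6 [3y] bond c/2=11/800: DF=(1554899/1600000 − 11/800·(0.995100+0.962400+0.942500+0.939200+0.911100))/(1+11/800) = 4471/5000 ≈ 0.894200

1 1/2 9951/10000
2 1 1203/1250
3 3/2 377/400
4 2 587/625
5 5/2 9111/10000
6 3 4471/5000
s(2y) = (1/(587/625) − 1)/(2) = 19/587 ≈ 3.2368%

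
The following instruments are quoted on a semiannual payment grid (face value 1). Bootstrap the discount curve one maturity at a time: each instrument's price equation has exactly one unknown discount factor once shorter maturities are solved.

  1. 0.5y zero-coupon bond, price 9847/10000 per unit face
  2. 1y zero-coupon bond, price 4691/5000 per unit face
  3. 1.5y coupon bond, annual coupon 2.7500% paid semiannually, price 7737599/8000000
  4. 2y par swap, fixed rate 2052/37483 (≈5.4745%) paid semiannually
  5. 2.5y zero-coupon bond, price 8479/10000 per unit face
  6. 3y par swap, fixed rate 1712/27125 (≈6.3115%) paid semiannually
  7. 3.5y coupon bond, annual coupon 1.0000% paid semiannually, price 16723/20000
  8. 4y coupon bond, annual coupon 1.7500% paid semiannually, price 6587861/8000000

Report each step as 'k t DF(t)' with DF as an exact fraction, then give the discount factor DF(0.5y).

step 1 [0.5y] zero: DF = P = 9847/10000 ≈ 0.984700
step 2 [1y] zero: DF = P = 4691/5000 ≈ 0.938200
step 3 [1.5y] bond c/2=11/800: DF=(7737599/8000000 − 11/800·(0.984700+0.938200))/(1+11/800) = 116/125 ≈ 0.928000
step 4 [2y] swap r/2=1026/37483: DF=(1 − 1026/37483·(0.984700+0.938200+0.928000))/(1+1026/37483) = 4487/5000 ≈ 0.897400
step 5 [2.5y] zero: DF = P = 8479/10000 ≈ 0.847900
step 6 [3y] swap r/2=856/27125: DF=(1 − 856/27125·(0.984700+0.938200+0.928000+0.897400+0.847900))/(1+856/27125) = 518/625 ≈ 0.828800
step 7 [3.5y] bond c/2=1/200: DF=(16723/20000 − 1/200·(0.984700+0.938200+0.928000+0.897400+0.847900+0.828800))/(1+1/200) = 161/200 ≈ 0.805000
step 8 [4y] bond c/2=7/800: DF=(6587861/8000000 − 7/800·(0.984700+0.938200+0.928000+0.897400+0.847900+0.828800+0.805000))/(1+7/800) = 7623/10000 ≈ 0.762300

1 1/2 9847/10000
2 1 4691/5000
3 3/2 116/125
4 2 4487/5000
5 5/2 8479/10000
6 3 518/625
7 7/2 161/200
8 4 7623/10000
DF(0.5y) = 9847/10000 ≈ 0.984700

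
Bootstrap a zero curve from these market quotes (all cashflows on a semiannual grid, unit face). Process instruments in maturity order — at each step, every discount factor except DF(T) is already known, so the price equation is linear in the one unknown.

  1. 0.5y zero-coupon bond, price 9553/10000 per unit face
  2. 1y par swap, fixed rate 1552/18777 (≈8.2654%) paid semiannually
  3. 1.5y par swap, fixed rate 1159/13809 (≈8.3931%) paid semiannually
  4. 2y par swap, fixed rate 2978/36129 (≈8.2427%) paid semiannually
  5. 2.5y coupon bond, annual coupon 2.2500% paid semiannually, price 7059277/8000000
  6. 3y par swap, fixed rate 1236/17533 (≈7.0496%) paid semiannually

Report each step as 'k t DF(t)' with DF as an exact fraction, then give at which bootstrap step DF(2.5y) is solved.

1 1/2 9553/10000
2 1 1153/1250
3 3/2 8841/10000
4 2 8511/10000
5 5/2 2081/2500
6 3 4073/5000
DF(2.5y) is solved at step 5

step 1 [0.5y] zero: DF = P = 9553/10000 ≈ 0.955300
step 2 [1y] swap r/2=776/18777: DF=(1 − 776/18777·(0.955300))/(1+776/18777) = 1153/1250 ≈ 0.922400
step 3 [1.5y] swap r/2=1159/27618: DF=(1 − 1159/27618·(0.955300+0.922400))/(1+1159/27618) = 8841/10000 ≈ 0.884100
step 4 [2y] swap r/2=1489/36129: DF=(1 − 1489/36129·(0.955300+0.922400+0.884100))/(1+1489/36129) = 8511/10000 ≈ 0.851100
step 5 [2.5y] bond c/2=9/800: DF=(7059277/8000000 − 9/800·(0.955300+0.922400+0.884100+0.851100))/(1+9/800) = 2081/2500 ≈ 0.832400
step 6 [3y] swap r/2=618/17533: DF=(1 − 618/17533·(0.955300+0.922400+0.884100+0.851100+0.832400))/(1+618/17533) = 4073/5000 ≈ 0.814600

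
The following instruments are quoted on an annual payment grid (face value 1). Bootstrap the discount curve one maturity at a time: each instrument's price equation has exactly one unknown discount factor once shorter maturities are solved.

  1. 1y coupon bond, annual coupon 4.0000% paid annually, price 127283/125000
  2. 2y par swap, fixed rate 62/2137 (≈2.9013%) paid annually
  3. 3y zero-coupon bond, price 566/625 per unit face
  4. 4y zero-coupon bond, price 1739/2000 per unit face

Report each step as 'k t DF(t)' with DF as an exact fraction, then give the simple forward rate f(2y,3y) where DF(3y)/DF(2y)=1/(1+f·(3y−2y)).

1 1 9791/10000
2 2 4721/5000
3 3 566/625
4 4 1739/2000
f(2y,3y) = ((4721/5000)/(566/625) − 1)/(1) = 193/4528 ≈ 4.2624%

step 1 [1y] bond c/1=1/25: DF=(127283/125000 − 1/25·(0))/(1+1/25) = 9791/10000 ≈ 0.979100
step 2 [2y] swap r/1=62/2137: DF=(1 − 62/2137·(0.979100))/(1+62/2137) = 4721/5000 ≈ 0.944200
step 3 [3y] zero: DF = P = 566/625 ≈ 0.905600
step 4 [4y] zero: DF = P = 1739/2000 ≈ 0.869500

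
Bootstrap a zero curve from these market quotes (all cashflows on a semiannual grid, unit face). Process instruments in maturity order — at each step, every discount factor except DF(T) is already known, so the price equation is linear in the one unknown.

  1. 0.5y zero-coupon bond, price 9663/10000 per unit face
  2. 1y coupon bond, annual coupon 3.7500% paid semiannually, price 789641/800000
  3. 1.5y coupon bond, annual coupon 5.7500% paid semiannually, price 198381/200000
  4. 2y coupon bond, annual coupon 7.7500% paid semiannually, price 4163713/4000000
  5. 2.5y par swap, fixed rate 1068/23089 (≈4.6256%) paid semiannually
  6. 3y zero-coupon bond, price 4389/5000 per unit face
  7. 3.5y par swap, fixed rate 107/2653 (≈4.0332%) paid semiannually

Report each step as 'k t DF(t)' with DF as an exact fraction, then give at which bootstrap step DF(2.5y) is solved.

1 1/2 9663/10000
2 1 9511/10000
3 3/2 4553/5000
4 2 4483/5000
5 5/2 2233/2500
6 3 4389/5000
7 7/2 2179/2500
DF(2.5y) is solved at step 5

step 1 [0.5y] zero: DF = P = 9663/10000 ≈ 0.966300
step 2 [1y] bond c/2=3/160: DF=(789641/800000 − 3/160·(0.966300))/(1+3/160) = 9511/10000 ≈ 0.951100
step 3 [1.5y] bond c/2=23/800: DF=(198381/200000 − 23/800·(0.966300+0.951100))/(1+23/800) = 4553/5000 ≈ 0.910600
step 4 [2y] bond c/2=31/800: DF=(4163713/4000000 − 31/800·(0.966300+0.951100+0.910600))/(1+31/800) = 4483/5000 ≈ 0.896600
step 5 [2.5y] swap r/2=534/23089: DF=(1 − 534/23089·(0.966300+0.951100+0.910600+0.896600))/(1+534/23089) = 2233/2500 ≈ 0.893200
step 6 [3y] zero: DF = P = 4389/5000 ≈ 0.877800
step 7 [3.5y] swap r/2=107/5306: DF=(1 − 107/5306·(0.966300+0.951100+0.910600+0.896600+0.893200+0.877800))/(1+107/5306) = 2179/2500 ≈ 0.871600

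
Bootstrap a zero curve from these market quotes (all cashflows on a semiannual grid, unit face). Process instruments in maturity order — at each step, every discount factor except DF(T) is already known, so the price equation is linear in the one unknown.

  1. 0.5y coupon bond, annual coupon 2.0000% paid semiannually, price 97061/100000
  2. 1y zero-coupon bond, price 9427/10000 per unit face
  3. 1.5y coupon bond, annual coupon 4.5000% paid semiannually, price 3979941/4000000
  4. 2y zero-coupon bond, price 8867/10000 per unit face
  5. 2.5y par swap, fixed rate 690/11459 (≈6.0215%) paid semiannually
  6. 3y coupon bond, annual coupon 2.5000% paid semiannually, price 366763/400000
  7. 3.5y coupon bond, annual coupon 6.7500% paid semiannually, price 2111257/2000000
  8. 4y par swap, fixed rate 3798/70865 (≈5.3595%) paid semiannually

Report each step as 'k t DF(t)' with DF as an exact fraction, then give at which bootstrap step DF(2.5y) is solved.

step 1 [0.5y] bond c/2=1/100: DF=(97061/100000 − 1/100·(0))/(1+1/100) = 961/1000 ≈ 0.961000
step 2 [1y] zero: DF = P = 9427/10000 ≈ 0.942700
step 3 [1.5y] bond c/2=9/400: DF=(3979941/4000000 − 9/400·(0.961000+0.942700))/(1+9/400) = 582/625 ≈ 0.931200
step 4 [2y] zero: DF = P = 8867/10000 ≈ 0.886700
step 5 [2.5y] swap r/2=345/11459: DF=(1 − 345/11459·(0.961000+0.942700+0.931200+0.886700))/(1+345/11459) = 431/500 ≈ 0.862000
step 6 [3y] bond c/2=1/80: DF=(366763/400000 − 1/80·(0.961000+0.942700+0.931200+0.886700+0.862000))/(1+1/80) = 849/1000 ≈ 0.849000
step 7 [3.5y] bond c/2=27/800: DF=(2111257/2000000 − 27/800·(0.961000+0.942700+0.931200+0.886700+0.862000+0.849000))/(1+27/800) = 4219/5000 ≈ 0.843800
step 8 [4y] swap r/2=1899/70865: DF=(1 − 1899/70865·(0.961000+0.942700+0.931200+0.886700+0.862000+0.849000+0.843800))/(1+1899/70865) = 8101/10000 ≈ 0.810100

1 1/2 961/1000
2 1 9427/10000
3 3/2 582/625
4 2 8867/10000
5 5/2 431/500
6 3 849/1000
7 7/2 4219/5000
8 4 8101/10000
DF(2.5y) is solved at step 5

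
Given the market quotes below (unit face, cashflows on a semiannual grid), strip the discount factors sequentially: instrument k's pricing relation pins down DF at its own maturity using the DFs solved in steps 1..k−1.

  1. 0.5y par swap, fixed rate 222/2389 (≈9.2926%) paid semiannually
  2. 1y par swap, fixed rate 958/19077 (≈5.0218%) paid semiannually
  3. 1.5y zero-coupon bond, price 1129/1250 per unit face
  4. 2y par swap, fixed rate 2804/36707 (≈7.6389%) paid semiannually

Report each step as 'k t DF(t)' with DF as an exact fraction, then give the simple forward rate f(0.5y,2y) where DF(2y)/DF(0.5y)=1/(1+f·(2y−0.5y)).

1 1/2 2389/2500
2 1 9521/10000
3 3/2 1129/1250
4 2 4299/5000
f(0.5y,2y) = ((2389/2500)/(4299/5000) − 1)/(3/2) = 958/12897 ≈ 7.4281%

step 1 [0.5y] swap r/2=111/2389: DF=(1 − 111/2389·(0))/(1+111/2389) = 2389/2500 ≈ 0.955600
step 2 [1y] swap r/2=479/19077: DF=(1 − 479/19077·(0.955600))/(1+479/19077) = 9521/10000 ≈ 0.952100
step 3 [1.5y] zero: DF = P = 1129/1250 ≈ 0.903200
step 4 [2y] swap r/2=1402/36707: DF=(1 − 1402/36707·(0.955600+0.952100+0.903200))/(1+1402/36707) = 4299/5000 ≈ 0.859800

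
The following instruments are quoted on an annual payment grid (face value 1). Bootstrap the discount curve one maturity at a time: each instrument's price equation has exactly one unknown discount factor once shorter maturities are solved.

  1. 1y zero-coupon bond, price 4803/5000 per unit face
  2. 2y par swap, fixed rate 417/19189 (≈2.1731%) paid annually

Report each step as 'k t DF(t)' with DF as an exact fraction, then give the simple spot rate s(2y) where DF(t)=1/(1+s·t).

step 1 [1y] zero: DF = P = 4803/5000 ≈ 0.960600
step 2 [2y] swap r/1=417/19189: DF=(1 − 417/19189·(0.960600))/(1+417/19189) = 9583/10000 ≈ 0.958300

1 1 4803/5000
2 2 9583/10000
s(2y) = (1/(9583/10000) − 1)/(2) = 417/19166 ≈ 2.1757%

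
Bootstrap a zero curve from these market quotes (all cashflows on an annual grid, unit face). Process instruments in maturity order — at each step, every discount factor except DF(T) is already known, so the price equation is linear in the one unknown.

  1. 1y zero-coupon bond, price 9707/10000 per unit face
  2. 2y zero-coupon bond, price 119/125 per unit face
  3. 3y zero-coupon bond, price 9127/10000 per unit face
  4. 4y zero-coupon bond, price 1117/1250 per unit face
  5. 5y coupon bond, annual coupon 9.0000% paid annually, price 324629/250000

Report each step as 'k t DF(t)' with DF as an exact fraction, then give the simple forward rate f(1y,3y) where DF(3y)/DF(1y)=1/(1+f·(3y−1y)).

step 1 [1y] zero: DF = P = 9707/10000 ≈ 0.970700
step 2 [2y] zero: DF = P = 119/125 ≈ 0.952000
step 3 [3y] zero: DF = P = 9127/10000 ≈ 0.912700
step 4 [4y] zero: DF = P = 1117/1250 ≈ 0.893600
step 5 [5y] bond c/1=9/100: DF=(324629/250000 − 9/100·(0.970700+0.952000+0.912700+0.893600))/(1+9/100) = 4417/5000 ≈ 0.883400

1 1 9707/10000
2 2 119/125
3 3 9127/10000
4 4 1117/1250
5 5 4417/5000
f(1y,3y) = ((9707/10000)/(9127/10000) − 1)/(2) = 290/9127 ≈ 3.1774%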